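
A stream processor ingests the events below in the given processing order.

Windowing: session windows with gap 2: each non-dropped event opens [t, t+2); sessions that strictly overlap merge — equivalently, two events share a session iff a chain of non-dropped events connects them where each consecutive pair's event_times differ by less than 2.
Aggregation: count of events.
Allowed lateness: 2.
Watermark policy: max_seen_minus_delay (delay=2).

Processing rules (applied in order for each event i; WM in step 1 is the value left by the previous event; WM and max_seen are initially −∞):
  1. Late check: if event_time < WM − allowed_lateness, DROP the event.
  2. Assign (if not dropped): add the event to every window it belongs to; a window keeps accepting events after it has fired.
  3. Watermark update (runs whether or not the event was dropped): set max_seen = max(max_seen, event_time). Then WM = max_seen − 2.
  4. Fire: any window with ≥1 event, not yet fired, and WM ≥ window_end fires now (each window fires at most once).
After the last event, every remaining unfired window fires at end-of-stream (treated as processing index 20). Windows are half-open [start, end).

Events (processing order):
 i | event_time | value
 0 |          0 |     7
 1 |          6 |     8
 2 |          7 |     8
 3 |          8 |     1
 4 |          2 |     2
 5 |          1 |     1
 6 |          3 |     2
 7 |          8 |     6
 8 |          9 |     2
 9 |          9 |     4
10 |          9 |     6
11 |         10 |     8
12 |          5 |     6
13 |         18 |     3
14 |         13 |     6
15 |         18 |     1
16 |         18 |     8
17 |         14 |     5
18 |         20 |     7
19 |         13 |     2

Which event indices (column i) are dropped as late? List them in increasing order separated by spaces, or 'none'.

4 5 6 12 14 19

i=0 t=0 v=7: → [0,2); WM=-2
i=1 t=6 v=8: → [6,8); WM=4
i=2 t=7 v=8: → [6,9); WM=5
i=3 t=8 v=1: → [6,10); WM=6
i=4 t=2 v=2: DROP (t<6-2); WM=6
i=5 t=1 v=1: DROP (t<6-2); WM=6
i=6 t=3 v=2: DROP (t<6-2); WM=6
i=7 t=8 v=6: → [6,10); WM=6
i=8 t=9 v=2: → [6,11); WM=7
i=9 t=9 v=4: → [6,11); WM=7
i=10 t=9 v=6: → [6,11); WM=7
i=11 t=10 v=8: → [6,12); WM=8
i=12 t=5 v=6: DROP (t<8-2); WM=8
i=13 t=18 v=3: → [18,20); WM=16
i=14 t=13 v=6: DROP (t<16-2); WM=16
i=15 t=18 v=1: → [18,20); WM=16
i=16 t=18 v=8: → [18,20); WM=16
i=17 t=14 v=5: → [14,16); WM=16
i=18 t=20 v=7: → [20,22); WM=18
i=19 t=13 v=2: DROP (t<18-2); WM=18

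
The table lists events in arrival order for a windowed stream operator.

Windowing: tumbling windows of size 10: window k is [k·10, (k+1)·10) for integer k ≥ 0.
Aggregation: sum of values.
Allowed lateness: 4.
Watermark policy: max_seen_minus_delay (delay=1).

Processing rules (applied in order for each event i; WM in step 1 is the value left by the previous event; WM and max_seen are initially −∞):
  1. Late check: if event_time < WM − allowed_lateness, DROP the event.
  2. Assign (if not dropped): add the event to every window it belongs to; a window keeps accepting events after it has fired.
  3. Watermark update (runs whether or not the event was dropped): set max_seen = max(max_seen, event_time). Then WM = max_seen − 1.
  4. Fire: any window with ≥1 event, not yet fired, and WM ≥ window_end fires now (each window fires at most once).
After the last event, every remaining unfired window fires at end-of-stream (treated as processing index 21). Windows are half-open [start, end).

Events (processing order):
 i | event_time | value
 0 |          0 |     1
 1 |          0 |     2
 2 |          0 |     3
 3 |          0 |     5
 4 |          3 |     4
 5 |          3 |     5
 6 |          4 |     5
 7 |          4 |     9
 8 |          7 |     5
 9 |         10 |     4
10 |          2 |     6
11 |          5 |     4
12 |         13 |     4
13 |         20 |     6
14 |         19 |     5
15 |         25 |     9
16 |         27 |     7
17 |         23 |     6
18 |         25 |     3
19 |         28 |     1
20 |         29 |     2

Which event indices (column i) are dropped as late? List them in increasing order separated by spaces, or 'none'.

10

i=0 t=0 v=1: → [0,10); WM=-1
i=1 t=0 v=2: → [0,10); WM=-1
i=2 t=0 v=3: → [0,10); WM=-1
i=3 t=0 v=5: → [0,10); WM=-1
i=4 t=3 v=4: → [0,10); WM=2
i=5 t=3 v=5: → [0,10); WM=2
i=6 t=4 v=5: → [0,10); WM=3
i=7 t=4 v=9: → [0,10); WM=3
i=8 t=7 v=5: → [0,10); WM=6
i=9 t=10 v=4: → [10,20); WM=9
i=10 t=2 v=6: DROP (t<9-4); WM=9
i=11 t=5 v=4: → [0,10); WM=9
i=12 t=13 v=4: → [10,20); WM=12; [0,10) fires=43
i=13 t=20 v=6: → [20,30); WM=19
i=14 t=19 v=5: → [10,20); WM=19
i=15 t=25 v=9: → [20,30); WM=24; [10,20) fires=13
i=16 t=27 v=7: → [20,30); WM=26
i=17 t=23 v=6: → [20,30); WM=26
i=18 t=25 v=3: → [20,30); WM=26
i=19 t=28 v=1: → [20,30); WM=27
i=20 t=29 v=2: → [20,30); WM=28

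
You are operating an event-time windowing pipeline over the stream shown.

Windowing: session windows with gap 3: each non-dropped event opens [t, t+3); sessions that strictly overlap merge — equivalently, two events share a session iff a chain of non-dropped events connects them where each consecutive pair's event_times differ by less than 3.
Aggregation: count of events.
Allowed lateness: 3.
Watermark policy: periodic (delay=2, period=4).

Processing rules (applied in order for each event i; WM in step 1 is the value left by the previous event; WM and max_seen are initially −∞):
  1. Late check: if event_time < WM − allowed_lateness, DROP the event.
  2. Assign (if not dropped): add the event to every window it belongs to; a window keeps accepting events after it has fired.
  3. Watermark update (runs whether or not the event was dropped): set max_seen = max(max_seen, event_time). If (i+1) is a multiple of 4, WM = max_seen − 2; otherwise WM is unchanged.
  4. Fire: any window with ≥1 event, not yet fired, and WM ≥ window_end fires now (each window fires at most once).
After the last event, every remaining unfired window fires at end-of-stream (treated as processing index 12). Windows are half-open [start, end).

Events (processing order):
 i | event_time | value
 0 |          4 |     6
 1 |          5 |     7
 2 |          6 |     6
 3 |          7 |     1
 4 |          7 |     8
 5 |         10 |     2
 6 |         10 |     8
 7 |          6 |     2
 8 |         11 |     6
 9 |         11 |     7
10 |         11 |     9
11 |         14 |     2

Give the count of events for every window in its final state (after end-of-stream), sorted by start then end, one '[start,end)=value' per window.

[4,10)=6 [10,14)=5 [14,17)=1

i=0 t=4 v=6: → [4,7); WM=−∞
i=1 t=5 v=7: → [4,8); WM=−∞
i=2 t=6 v=6: → [4,9); WM=−∞
i=3 t=7 v=1: → [4,10); WM=5
i=4 t=7 v=8: → [4,10); WM=5
i=5 t=10 v=2: → [10,13); WM=5
i=6 t=10 v=8: → [10,13); WM=5
i=7 t=6 v=2: → [4,10); WM=8
i=8 t=11 v=6: → [10,14); WM=8
i=9 t=11 v=7: → [10,14); WM=8
i=10 t=11 v=9: → [10,14); WM=8
i=11 t=14 v=2: → [14,17); WM=12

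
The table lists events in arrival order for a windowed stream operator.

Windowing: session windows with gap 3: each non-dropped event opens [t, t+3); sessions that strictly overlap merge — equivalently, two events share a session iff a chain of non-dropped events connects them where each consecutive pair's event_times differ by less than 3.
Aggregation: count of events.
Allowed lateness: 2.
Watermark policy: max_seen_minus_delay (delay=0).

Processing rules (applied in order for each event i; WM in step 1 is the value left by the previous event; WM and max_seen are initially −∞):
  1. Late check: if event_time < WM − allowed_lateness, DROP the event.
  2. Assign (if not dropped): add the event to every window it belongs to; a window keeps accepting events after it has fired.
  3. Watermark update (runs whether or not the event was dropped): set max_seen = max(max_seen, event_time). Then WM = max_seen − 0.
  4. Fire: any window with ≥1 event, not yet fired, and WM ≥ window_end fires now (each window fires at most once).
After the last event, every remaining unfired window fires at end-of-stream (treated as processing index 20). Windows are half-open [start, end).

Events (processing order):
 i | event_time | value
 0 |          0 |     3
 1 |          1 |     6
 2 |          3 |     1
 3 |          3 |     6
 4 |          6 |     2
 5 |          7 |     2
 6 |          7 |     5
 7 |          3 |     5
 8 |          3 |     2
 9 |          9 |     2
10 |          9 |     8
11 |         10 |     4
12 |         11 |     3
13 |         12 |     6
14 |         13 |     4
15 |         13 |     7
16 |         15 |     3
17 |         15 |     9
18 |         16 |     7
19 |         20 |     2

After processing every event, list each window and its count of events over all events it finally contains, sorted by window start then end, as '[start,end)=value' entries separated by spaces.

[0,6)=4 [6,19)=13 [20,23)=1

i=0 t=0 v=3: → [0,3); WM=0
i=1 t=1 v=6: → [0,4); WM=1
i=2 t=3 v=1: → [0,6); WM=3
i=3 t=3 v=6: → [0,6); WM=3
i=4 t=6 v=2: → [6,9); WM=6
i=5 t=7 v=2: → [6,10); WM=7
i=6 t=7 v=5: → [6,10); WM=7
i=7 t=3 v=5: DROP (t<7-2); WM=7
i=8 t=3 v=2: DROP (t<7-2); WM=7
i=9 t=9 v=2: → [6,12); WM=9
i=10 t=9 v=8: → [6,12); WM=9
i=11 t=10 v=4: → [6,13); WM=10
i=12 t=11 v=3: → [6,14); WM=11
i=13 t=12 v=6: → [6,15); WM=12
i=14 t=13 v=4: → [6,16); WM=13
i=15 t=13 v=7: → [6,16); WM=13
i=16 t=15 v=3: → [6,18); WM=15
i=17 t=15 v=9: → [6,18); WM=15
i=18 t=16 v=7: → [6,19); WM=16
i=19 t=20 v=2: → [20,23); WM=20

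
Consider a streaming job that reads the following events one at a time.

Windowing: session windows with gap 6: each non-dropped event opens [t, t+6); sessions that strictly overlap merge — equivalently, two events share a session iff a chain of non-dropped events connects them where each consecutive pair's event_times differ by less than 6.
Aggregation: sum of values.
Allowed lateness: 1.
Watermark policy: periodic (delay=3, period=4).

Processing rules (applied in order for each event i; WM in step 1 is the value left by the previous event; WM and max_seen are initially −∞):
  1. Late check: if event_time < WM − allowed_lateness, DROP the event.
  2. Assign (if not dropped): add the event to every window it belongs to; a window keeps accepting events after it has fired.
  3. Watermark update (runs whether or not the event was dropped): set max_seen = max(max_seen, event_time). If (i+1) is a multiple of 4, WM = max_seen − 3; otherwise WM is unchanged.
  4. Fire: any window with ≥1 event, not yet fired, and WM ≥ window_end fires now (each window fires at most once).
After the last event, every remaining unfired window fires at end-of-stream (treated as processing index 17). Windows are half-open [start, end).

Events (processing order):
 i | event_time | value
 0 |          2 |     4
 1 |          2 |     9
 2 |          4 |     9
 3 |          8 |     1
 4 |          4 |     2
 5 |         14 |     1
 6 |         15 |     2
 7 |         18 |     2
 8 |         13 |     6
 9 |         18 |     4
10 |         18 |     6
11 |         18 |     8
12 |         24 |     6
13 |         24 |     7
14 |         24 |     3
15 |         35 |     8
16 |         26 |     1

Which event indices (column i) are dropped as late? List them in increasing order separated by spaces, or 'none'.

8 16

i=0 t=2 v=4: → [2,8); WM=−∞
i=1 t=2 v=9: → [2,8); WM=−∞
i=2 t=4 v=9: → [2,10); WM=−∞
i=3 t=8 v=1: → [2,14); WM=5
i=4 t=4 v=2: → [2,14); WM=5
i=5 t=14 v=1: → [14,20); WM=5
i=6 t=15 v=2: → [14,21); WM=5
i=7 t=18 v=2: → [14,24); WM=15
i=8 t=13 v=6: DROP (t<15-1); WM=15
i=9 t=18 v=4: → [14,24); WM=15
i=10 t=18 v=6: → [14,24); WM=15
i=11 t=18 v=8: → [14,24); WM=15
i=12 t=24 v=6: → [24,30); WM=15
i=13 t=24 v=7: → [24,30); WM=15
i=14 t=24 v=3: → [24,30); WM=15
i=15 t=35 v=8: → [35,41); WM=32
i=16 t=26 v=1: DROP (t<32-1); WM=32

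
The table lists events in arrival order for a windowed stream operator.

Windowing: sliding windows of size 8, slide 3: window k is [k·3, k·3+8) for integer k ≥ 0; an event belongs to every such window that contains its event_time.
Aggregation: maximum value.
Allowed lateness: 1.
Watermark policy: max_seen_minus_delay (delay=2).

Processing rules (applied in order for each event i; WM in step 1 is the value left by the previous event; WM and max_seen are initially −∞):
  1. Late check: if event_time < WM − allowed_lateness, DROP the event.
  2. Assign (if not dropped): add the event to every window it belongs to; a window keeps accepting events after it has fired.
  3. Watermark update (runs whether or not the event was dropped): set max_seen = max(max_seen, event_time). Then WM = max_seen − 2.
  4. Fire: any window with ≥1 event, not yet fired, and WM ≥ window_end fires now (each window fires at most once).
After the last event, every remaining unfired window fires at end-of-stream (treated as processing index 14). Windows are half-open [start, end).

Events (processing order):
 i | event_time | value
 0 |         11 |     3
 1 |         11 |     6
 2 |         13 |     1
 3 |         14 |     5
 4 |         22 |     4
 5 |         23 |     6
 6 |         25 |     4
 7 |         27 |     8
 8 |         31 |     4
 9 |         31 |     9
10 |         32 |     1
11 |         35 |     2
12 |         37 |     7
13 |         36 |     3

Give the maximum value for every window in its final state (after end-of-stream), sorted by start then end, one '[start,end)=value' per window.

i=0 t=11 v=3: → [9,17),[6,14); WM=9
i=1 t=11 v=6: → [9,17),[6,14); WM=9
i=2 t=13 v=1: → [12,20),[9,17),[6,14); WM=11
i=3 t=14 v=5: → [12,20),[9,17); WM=12
i=4 t=22 v=4: → [21,29),[18,26),[15,23); WM=20; [6,14) fires=6 [9,17) fires=6 [12,20) fires=5
i=5 t=23 v=6: → [21,29),[18,26); WM=21
i=6 t=25 v=4: → [24,32),[21,29),[18,26); WM=23; [15,23) fires=4
i=7 t=27 v=8: → [27,35),[24,32),[21,29); WM=25
i=8 t=31 v=4: → [30,38),[27,35),[24,32); WM=29; [18,26) fires=6 [21,29) fires=8
i=9 t=31 v=9: → [30,38),[27,35),[24,32); WM=29
i=10 t=32 v=1: → [30,38),[27,35); WM=30
i=11 t=35 v=2: → [33,41),[30,38); WM=33; [24,32) fires=9
i=12 t=37 v=7: → [36,44),[33,41),[30,38); WM=35; [27,35) fires=9
i=13 t=36 v=3: → [36,44),[33,41),[30,38); WM=35

[6,14)=6 [9,17)=6 [12,20)=5 [15,23)=4 [18,26)=6 [21,29)=8 [24,32)=9 [27,35)=9 [30,38)=9 [33,41)=7 [36,44)=7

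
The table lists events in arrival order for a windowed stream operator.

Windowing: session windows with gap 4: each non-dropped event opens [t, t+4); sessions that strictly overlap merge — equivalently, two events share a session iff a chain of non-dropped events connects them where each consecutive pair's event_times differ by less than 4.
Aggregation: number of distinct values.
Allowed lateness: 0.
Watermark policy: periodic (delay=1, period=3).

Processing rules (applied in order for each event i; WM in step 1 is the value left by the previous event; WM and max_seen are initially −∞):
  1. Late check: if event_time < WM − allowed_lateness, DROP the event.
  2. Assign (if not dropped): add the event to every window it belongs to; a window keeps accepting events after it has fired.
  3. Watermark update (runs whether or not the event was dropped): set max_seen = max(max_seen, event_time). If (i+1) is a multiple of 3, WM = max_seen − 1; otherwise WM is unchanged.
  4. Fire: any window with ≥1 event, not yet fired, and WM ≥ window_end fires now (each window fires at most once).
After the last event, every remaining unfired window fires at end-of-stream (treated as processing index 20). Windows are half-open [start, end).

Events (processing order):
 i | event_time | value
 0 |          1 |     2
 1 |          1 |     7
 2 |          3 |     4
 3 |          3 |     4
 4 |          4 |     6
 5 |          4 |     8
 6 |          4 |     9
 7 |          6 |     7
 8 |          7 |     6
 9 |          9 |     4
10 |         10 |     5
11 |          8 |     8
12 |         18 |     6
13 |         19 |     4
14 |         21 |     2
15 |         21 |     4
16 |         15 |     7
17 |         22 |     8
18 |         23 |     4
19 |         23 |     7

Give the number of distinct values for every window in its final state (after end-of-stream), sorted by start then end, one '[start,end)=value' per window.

[1,14)=7 [18,27)=5

i=0 t=1 v=2: → [1,5); WM=−∞
i=1 t=1 v=7: → [1,5); WM=−∞
i=2 t=3 v=4: → [1,7); WM=2
i=3 t=3 v=4: → [1,7); WM=2
i=4 t=4 v=6: → [1,8); WM=2
i=5 t=4 v=8: → [1,8); WM=3
i=6 t=4 v=9: → [1,8); WM=3
i=7 t=6 v=7: → [1,10); WM=3
i=8 t=7 v=6: → [1,11); WM=6
i=9 t=9 v=4: → [1,13); WM=6
i=10 t=10 v=5: → [1,14); WM=6
i=11 t=8 v=8: → [1,14); WM=9
i=12 t=18 v=6: → [18,22); WM=9
i=13 t=19 v=4: → [18,23); WM=9
i=14 t=21 v=2: → [18,25); WM=20
i=15 t=21 v=4: → [18,25); WM=20
i=16 t=15 v=7: DROP (t<20-0); WM=20
i=17 t=22 v=8: → [18,26); WM=21
i=18 t=23 v=4: → [18,27); WM=21
i=19 t=23 v=7: → [18,27); WM=21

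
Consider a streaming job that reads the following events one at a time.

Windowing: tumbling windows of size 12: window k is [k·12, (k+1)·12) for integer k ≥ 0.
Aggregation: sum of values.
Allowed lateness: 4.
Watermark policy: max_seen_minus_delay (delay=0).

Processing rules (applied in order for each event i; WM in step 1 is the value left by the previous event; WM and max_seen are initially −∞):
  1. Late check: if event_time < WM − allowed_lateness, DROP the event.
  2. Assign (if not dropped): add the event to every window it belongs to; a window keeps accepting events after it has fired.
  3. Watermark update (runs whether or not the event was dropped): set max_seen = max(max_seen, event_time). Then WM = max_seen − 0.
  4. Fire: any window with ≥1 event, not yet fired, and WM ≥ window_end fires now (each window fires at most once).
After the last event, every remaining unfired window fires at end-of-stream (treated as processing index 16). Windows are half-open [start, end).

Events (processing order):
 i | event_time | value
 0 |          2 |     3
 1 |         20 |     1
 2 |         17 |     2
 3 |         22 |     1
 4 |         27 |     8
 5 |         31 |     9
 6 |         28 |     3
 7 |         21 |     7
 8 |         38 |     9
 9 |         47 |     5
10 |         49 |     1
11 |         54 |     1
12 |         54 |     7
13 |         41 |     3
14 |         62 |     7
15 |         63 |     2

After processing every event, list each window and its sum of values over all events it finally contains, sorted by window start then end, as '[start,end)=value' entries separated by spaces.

i=0 t=2 v=3: → [0,12); WM=2
i=1 t=20 v=1: → [12,24); WM=20; [0,12) fires=3
i=2 t=17 v=2: → [12,24); WM=20
i=3 t=22 v=1: → [12,24); WM=22
i=4 t=27 v=8: → [24,36); WM=27; [12,24) fires=4
i=5 t=31 v=9: → [24,36); WM=31
i=6 t=28 v=3: → [24,36); WM=31
i=7 t=21 v=7: DROP (t<31-4); WM=31
i=8 t=38 v=9: → [36,48); WM=38; [24,36) fires=20
i=9 t=47 v=5: → [36,48); WM=47
i=10 t=49 v=1: → [48,60); WM=49; [36,48) fires=14
i=11 t=54 v=1: → [48,60); WM=54
i=12 t=54 v=7: → [48,60); WM=54
i=13 t=41 v=3: DROP (t<54-4); WM=54
i=14 t=62 v=7: → [60,72); WM=62; [48,60) fires=9
i=15 t=63 v=2: → [60,72); WM=63

[0,12)=3 [12,24)=4 [24,36)=20 [36,48)=14 [48,60)=9 [60,72)=9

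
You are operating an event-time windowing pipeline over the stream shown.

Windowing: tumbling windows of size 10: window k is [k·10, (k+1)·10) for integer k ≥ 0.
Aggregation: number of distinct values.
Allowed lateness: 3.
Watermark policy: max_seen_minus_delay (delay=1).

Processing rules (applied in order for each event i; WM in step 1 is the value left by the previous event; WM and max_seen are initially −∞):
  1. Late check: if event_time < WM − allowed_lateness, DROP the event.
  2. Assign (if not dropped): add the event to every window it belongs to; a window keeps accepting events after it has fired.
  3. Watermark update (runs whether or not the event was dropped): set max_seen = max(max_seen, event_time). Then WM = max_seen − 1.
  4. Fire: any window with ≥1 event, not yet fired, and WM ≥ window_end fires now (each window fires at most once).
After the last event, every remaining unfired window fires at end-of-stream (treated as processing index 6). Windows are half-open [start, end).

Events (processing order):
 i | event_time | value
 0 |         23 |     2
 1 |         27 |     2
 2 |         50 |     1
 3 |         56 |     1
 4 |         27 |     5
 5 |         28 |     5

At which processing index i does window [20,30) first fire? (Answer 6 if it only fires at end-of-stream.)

i=0 t=23 v=2: → [20,30); WM=22
i=1 t=27 v=2: → [20,30); WM=26
i=2 t=50 v=1: → [50,60); WM=49; [20,30) fires=1
i=3 t=56 v=1: → [50,60); WM=55
i=4 t=27 v=5: DROP (t<55-3); WM=55
i=5 t=28 v=5: DROP (t<55-3); WM=55

2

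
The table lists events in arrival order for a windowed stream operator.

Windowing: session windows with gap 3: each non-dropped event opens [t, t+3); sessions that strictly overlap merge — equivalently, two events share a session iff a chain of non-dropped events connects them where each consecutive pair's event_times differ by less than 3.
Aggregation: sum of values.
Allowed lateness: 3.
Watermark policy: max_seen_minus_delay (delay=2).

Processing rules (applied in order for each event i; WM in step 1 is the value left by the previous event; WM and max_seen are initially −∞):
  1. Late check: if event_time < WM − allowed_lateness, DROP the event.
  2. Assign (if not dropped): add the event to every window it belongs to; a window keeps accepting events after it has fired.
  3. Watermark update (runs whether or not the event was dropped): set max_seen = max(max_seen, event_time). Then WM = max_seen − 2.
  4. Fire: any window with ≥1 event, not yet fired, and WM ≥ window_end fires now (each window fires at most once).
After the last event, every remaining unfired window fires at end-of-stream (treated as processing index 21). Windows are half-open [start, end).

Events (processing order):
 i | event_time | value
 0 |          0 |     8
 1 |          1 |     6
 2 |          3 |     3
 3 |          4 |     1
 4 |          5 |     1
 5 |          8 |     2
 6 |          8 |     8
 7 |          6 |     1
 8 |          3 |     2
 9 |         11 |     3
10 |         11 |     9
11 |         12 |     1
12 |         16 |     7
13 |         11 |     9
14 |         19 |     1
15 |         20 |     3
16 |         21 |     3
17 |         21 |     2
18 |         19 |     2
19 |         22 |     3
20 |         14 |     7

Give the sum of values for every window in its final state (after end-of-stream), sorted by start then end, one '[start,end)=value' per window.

[0,11)=32 [11,15)=22 [16,19)=7 [19,25)=14

i=0 t=0 v=8: → [0,3); WM=-2
i=1 t=1 v=6: → [0,4); WM=-1
i=2 t=3 v=3: → [0,6); WM=1
i=3 t=4 v=1: → [0,7); WM=2
i=4 t=5 v=1: → [0,8); WM=3
i=5 t=8 v=2: → [8,11); WM=6
i=6 t=8 v=8: → [8,11); WM=6
i=7 t=6 v=1: → [0,11); WM=6
i=8 t=3 v=2: → [0,11); WM=6
i=9 t=11 v=3: → [11,14); WM=9
i=10 t=11 v=9: → [11,14); WM=9
i=11 t=12 v=1: → [11,15); WM=10
i=12 t=16 v=7: → [16,19); WM=14
i=13 t=11 v=9: → [11,15); WM=14
i=14 t=19 v=1: → [19,22); WM=17
i=15 t=20 v=3: → [19,23); WM=18
i=16 t=21 v=3: → [19,24); WM=19
i=17 t=21 v=2: → [19,24); WM=19
i=18 t=19 v=2: → [19,24); WM=19
i=19 t=22 v=3: → [19,25); WM=20
i=20 t=14 v=7: DROP (t<20-3); WM=20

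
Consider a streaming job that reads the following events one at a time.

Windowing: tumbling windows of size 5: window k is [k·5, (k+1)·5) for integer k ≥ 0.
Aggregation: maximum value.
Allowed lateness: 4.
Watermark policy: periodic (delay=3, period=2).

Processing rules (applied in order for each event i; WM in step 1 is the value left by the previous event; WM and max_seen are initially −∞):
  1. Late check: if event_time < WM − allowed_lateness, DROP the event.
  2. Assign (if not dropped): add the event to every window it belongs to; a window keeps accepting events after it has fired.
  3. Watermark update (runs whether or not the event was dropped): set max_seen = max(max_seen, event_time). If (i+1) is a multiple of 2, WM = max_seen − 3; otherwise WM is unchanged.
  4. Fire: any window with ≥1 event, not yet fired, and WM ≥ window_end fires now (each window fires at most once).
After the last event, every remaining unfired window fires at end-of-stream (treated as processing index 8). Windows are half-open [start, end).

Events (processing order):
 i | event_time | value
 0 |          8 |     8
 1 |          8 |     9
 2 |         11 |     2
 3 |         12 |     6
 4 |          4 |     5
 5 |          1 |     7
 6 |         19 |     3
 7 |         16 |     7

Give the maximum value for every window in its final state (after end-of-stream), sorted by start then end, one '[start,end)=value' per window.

i=0 t=8 v=8: → [5,10); WM=−∞
i=1 t=8 v=9: → [5,10); WM=5
i=2 t=11 v=2: → [10,15); WM=5
i=3 t=12 v=6: → [10,15); WM=9
i=4 t=4 v=5: DROP (t<9-4); WM=9
i=5 t=1 v=7: DROP (t<9-4); WM=9
i=6 t=19 v=3: → [15,20); WM=9
i=7 t=16 v=7: → [15,20); WM=16; [5,10) fires=9 [10,15) fires=6

[5,10)=9 [10,15)=6 [15,20)=7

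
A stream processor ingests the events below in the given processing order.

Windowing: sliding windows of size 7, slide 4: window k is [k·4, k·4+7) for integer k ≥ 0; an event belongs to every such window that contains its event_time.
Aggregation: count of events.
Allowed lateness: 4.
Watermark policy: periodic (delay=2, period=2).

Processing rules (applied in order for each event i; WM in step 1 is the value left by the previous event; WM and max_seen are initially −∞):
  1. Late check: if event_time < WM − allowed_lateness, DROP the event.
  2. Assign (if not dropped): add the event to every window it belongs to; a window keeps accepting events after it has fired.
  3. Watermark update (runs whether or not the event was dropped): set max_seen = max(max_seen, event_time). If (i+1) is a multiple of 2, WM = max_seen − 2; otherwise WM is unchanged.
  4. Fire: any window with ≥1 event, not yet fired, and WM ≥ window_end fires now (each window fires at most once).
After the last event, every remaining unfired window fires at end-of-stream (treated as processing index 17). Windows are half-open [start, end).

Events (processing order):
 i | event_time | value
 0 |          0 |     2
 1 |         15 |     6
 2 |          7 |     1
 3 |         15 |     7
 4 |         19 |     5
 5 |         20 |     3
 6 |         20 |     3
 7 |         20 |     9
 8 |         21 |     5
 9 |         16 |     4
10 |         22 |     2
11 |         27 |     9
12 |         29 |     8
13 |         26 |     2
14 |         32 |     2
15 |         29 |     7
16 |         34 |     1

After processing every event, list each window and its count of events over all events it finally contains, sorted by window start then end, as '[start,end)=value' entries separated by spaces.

i=0 t=0 v=2: → [0,7); WM=−∞
i=1 t=15 v=6: → [12,19); WM=13; [0,7) fires=1
i=2 t=7 v=1: DROP (t<13-4); WM=13
i=3 t=15 v=7: → [12,19); WM=13
i=4 t=19 v=5: → [16,23); WM=13
i=5 t=20 v=3: → [20,27),[16,23); WM=18
i=6 t=20 v=3: → [20,27),[16,23); WM=18
i=7 t=20 v=9: → [20,27),[16,23); WM=18
i=8 t=21 v=5: → [20,27),[16,23); WM=18
i=9 t=16 v=4: → [16,23),[12,19); WM=19; [12,19) fires=3
i=10 t=22 v=2: → [20,27),[16,23); WM=19
i=11 t=27 v=9: → [24,31); WM=25; [16,23) fires=7
i=12 t=29 v=8: → [28,35),[24,31); WM=25
i=13 t=26 v=2: → [24,31),[20,27); WM=27; [20,27) fires=6
i=14 t=32 v=2: → [32,39),[28,35); WM=27
i=15 t=29 v=7: → [28,35),[24,31); WM=30
i=16 t=34 v=1: → [32,39),[28,35); WM=30

[0,7)=1 [12,19)=3 [16,23)=7 [20,27)=6 [24,31)=4 [28,35)=4 [32,39)=2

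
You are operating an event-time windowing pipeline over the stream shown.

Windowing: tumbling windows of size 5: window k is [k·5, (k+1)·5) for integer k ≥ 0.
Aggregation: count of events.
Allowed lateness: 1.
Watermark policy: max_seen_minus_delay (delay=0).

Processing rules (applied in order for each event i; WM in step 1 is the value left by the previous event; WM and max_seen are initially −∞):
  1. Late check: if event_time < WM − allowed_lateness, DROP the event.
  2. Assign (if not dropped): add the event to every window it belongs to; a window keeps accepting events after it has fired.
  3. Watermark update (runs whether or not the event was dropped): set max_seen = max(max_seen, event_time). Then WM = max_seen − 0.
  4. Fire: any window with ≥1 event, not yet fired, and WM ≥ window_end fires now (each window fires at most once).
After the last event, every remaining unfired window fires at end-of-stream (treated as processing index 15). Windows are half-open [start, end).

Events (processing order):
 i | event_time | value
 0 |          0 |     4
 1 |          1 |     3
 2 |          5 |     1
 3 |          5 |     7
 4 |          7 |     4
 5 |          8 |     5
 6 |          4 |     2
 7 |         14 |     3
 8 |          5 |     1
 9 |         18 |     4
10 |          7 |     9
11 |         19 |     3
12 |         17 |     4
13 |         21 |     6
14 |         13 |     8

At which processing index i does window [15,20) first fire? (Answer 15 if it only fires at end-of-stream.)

i=0 t=0 v=4: → [0,5); WM=0
i=1 t=1 v=3: → [0,5); WM=1
i=2 t=5 v=1: → [5,10); WM=5; [0,5) fires=2
i=3 t=5 v=7: → [5,10); WM=5
i=4 t=7 v=4: → [5,10); WM=7
i=5 t=8 v=5: → [5,10); WM=8
i=6 t=4 v=2: DROP (t<8-1); WM=8
i=7 t=14 v=3: → [10,15); WM=14; [5,10) fires=4
i=8 t=5 v=1: DROP (t<14-1); WM=14
i=9 t=18 v=4: → [15,20); WM=18; [10,15) fires=1
i=10 t=7 v=9: DROP (t<18-1); WM=18
i=11 t=19 v=3: → [15,20); WM=19
i=12 t=17 v=4: DROP (t<19-1); WM=19
i=13 t=21 v=6: → [20,25); WM=21; [15,20) fires=2
i=14 t=13 v=8: DROP (t<21-1); WM=21

13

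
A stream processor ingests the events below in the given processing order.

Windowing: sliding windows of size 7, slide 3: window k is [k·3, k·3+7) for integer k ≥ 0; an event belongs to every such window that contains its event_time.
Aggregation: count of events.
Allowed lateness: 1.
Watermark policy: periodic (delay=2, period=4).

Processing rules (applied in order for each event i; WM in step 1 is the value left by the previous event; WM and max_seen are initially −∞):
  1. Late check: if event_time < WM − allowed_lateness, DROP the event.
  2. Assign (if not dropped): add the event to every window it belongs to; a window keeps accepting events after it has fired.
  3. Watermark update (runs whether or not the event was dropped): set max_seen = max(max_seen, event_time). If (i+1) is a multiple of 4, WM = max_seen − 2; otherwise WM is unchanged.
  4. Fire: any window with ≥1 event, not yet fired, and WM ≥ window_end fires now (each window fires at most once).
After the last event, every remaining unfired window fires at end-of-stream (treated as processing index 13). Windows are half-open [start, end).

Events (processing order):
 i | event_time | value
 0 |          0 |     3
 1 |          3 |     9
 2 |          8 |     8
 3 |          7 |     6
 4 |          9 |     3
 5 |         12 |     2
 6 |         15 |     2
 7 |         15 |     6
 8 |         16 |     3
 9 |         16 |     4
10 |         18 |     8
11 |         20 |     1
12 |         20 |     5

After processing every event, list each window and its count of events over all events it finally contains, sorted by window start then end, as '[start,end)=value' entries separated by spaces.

[0,7)=2 [3,10)=4 [6,13)=4 [9,16)=4 [12,19)=6 [15,22)=7 [18,25)=3

i=0 t=0 v=3: → [0,7); WM=−∞
i=1 t=3 v=9: → [3,10),[0,7); WM=−∞
i=2 t=8 v=8: → [6,13),[3,10); WM=−∞
i=3 t=7 v=6: → [6,13),[3,10); WM=6
i=4 t=9 v=3: → [9,16),[6,13),[3,10); WM=6
i=5 t=12 v=2: → [12,19),[9,16),[6,13); WM=6
i=6 t=15 v=2: → [15,22),[12,19),[9,16); WM=6
i=7 t=15 v=6: → [15,22),[12,19),[9,16); WM=13; [0,7) fires=2 [3,10) fires=4 [6,13) fires=4
i=8 t=16 v=3: → [15,22),[12,19); WM=13
i=9 t=16 v=4: → [15,22),[12,19); WM=13
i=10 t=18 v=8: → [18,25),[15,22),[12,19); WM=13
i=11 t=20 v=1: → [18,25),[15,22); WM=18; [9,16) fires=4
i=12 t=20 v=5: → [18,25),[15,22); WM=18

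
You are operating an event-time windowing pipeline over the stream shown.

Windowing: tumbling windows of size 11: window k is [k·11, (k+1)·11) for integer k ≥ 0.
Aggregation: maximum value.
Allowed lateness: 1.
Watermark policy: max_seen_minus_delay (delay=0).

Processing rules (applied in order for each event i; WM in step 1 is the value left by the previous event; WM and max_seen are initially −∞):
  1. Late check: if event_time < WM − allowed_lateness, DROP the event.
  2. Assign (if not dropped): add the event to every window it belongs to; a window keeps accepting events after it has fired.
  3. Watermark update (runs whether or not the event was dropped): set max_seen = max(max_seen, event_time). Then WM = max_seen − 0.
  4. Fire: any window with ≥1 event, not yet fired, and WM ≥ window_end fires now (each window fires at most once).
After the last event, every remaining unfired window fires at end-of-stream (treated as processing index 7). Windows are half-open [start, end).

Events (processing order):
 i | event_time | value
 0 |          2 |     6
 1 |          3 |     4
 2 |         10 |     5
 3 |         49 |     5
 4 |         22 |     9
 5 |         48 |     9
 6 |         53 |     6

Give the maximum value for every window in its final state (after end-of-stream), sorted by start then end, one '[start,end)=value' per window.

i=0 t=2 v=6: → [0,11); WM=2
i=1 t=3 v=4: → [0,11); WM=3
i=2 t=10 v=5: → [0,11); WM=10
i=3 t=49 v=5: → [44,55); WM=49; [0,11) fires=6
i=4 t=22 v=9: DROP (t<49-1); WM=49
i=5 t=48 v=9: → [44,55); WM=49
i=6 t=53 v=6: → [44,55); WM=53

[0,11)=6 [44,55)=9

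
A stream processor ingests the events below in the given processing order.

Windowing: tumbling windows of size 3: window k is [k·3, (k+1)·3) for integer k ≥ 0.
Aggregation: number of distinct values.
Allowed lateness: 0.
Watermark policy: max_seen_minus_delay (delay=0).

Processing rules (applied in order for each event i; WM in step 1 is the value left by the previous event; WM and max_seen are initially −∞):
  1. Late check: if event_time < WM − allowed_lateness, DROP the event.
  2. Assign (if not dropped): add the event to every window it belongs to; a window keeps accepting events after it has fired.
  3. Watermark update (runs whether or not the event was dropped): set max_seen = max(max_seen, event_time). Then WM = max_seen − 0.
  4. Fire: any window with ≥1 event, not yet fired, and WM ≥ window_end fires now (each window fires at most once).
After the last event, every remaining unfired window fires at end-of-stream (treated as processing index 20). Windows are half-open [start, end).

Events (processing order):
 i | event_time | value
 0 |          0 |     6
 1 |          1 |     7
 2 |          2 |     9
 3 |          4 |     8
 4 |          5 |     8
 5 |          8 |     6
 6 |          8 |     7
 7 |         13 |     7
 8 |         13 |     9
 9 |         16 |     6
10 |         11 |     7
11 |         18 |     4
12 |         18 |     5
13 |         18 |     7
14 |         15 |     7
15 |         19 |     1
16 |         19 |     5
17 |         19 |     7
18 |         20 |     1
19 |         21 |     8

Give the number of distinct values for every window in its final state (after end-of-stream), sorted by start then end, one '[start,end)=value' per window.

[0,3)=3 [3,6)=1 [6,9)=2 [12,15)=2 [15,18)=1 [18,21)=4 [21,24)=1

i=0 t=0 v=6: → [0,3); WM=0
i=1 t=1 v=7: → [0,3); WM=1
i=2 t=2 v=9: → [0,3); WM=2
i=3 t=4 v=8: → [3,6); WM=4; [0,3) fires=3
i=4 t=5 v=8: → [3,6); WM=5
i=5 t=8 v=6: → [6,9); WM=8; [3,6) fires=1
i=6 t=8 v=7: → [6,9); WM=8
i=7 t=13 v=7: → [12,15); WM=13; [6,9) fires=2
i=8 t=13 v=9: → [12,15); WM=13
i=9 t=16 v=6: → [15,18); WM=16; [12,15) fires=2
i=10 t=11 v=7: DROP (t<16-0); WM=16
i=11 t=18 v=4: → [18,21); WM=18; [15,18) fires=1
i=12 t=18 v=5: → [18,21); WM=18
i=13 t=18 v=7: → [18,21); WM=18
i=14 t=15 v=7: DROP (t<18-0); WM=18
i=15 t=19 v=1: → [18,21); WM=19
i=16 t=19 v=5: → [18,21); WM=19
i=17 t=19 v=7: → [18,21); WM=19
i=18 t=20 v=1: → [18,21); WM=20
i=19 t=21 v=8: → [21,24); WM=21; [18,21) fires=4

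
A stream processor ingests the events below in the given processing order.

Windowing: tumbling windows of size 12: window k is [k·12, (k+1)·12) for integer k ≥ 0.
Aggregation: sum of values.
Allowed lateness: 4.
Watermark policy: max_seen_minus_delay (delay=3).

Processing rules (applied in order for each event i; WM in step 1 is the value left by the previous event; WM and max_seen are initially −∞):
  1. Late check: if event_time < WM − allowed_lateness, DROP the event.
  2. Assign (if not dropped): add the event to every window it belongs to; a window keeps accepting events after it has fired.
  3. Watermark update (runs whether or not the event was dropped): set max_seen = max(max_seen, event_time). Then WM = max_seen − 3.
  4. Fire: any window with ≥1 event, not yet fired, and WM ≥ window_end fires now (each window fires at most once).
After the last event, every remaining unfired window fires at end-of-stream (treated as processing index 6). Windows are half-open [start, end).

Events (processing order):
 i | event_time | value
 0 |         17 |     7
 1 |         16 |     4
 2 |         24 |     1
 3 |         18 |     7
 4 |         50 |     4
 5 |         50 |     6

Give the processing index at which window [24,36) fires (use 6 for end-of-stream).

4

i=0 t=17 v=7: → [12,24); WM=14
i=1 t=16 v=4: → [12,24); WM=14
i=2 t=24 v=1: → [24,36); WM=21
i=3 t=18 v=7: → [12,24); WM=21
i=4 t=50 v=4: → [48,60); WM=47; [12,24) fires=18 [24,36) fires=1
i=5 t=50 v=6: → [48,60); WM=47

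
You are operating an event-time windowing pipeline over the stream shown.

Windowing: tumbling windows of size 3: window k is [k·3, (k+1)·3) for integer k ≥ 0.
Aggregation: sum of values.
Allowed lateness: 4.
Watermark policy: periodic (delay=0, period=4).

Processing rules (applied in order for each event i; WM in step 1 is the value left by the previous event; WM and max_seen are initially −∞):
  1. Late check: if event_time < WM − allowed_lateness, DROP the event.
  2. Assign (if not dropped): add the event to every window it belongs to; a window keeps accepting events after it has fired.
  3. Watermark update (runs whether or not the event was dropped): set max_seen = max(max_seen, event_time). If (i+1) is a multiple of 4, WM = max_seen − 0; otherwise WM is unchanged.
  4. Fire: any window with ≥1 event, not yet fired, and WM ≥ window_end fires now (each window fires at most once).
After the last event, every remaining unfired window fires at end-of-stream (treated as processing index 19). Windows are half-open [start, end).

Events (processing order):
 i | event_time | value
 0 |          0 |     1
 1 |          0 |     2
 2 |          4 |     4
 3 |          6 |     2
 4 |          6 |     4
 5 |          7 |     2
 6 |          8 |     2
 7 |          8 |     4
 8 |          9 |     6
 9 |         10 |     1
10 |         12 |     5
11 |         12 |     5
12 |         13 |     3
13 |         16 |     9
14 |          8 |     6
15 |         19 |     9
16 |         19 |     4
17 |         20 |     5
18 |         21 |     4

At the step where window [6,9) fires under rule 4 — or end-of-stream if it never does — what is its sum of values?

i=0 t=0 v=1: → [0,3); WM=−∞
i=1 t=0 v=2: → [0,3); WM=−∞
i=2 t=4 v=4: → [3,6); WM=−∞
i=3 t=6 v=2: → [6,9); WM=6; [0,3) fires=3 [3,6) fires=4
i=4 t=6 v=4: → [6,9); WM=6
i=5 t=7 v=2: → [6,9); WM=6
i=6 t=8 v=2: → [6,9); WM=6
i=7 t=8 v=4: → [6,9); WM=8
i=8 t=9 v=6: → [9,12); WM=8
i=9 t=10 v=1: → [9,12); WM=8
i=10 t=12 v=5: → [12,15); WM=8
i=11 t=12 v=5: → [12,15); WM=12; [6,9) fires=14 [9,12) fires=7
i=12 t=13 v=3: → [12,15); WM=12
i=13 t=16 v=9: → [15,18); WM=12
i=14 t=8 v=6: → [6,9); WM=12
i=15 t=19 v=9: → [18,21); WM=19; [12,15) fires=13 [15,18) fires=9
i=16 t=19 v=4: → [18,21); WM=19
i=17 t=20 v=5: → [18,21); WM=19
i=18 t=21 v=4: → [21,24); WM=19

14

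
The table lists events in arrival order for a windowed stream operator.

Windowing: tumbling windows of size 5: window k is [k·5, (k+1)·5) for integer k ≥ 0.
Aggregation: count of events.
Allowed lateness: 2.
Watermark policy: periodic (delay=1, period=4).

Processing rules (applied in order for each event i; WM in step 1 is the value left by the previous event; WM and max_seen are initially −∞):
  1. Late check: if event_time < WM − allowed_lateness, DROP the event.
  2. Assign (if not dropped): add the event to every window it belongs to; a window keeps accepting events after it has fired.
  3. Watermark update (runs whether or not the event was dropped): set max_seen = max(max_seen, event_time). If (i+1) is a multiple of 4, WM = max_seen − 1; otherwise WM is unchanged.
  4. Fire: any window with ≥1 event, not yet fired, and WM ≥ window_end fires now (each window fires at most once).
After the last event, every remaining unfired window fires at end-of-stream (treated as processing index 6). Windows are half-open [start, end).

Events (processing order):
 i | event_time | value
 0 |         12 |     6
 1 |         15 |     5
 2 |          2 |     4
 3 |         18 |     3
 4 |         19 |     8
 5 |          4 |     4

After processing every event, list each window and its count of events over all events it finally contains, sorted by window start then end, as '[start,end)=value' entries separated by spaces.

[0,5)=1 [10,15)=1 [15,20)=3

i=0 t=12 v=6: → [10,15); WM=−∞
i=1 t=15 v=5: → [15,20); WM=−∞
i=2 t=2 v=4: → [0,5); WM=−∞
i=3 t=18 v=3: → [15,20); WM=17; [0,5) fires=1 [10,15) fires=1
i=4 t=19 v=8: → [15,20); WM=17
i=5 t=4 v=4: DROP (t<17-2); WM=17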